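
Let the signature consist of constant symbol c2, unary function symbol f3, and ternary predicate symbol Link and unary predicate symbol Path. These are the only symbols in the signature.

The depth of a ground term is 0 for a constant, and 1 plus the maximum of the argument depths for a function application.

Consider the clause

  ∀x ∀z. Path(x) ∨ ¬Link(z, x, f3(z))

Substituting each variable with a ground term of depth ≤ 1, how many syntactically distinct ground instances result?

Ground terms of depth ≤ 1:
  If N_k denotes the number of depth-≤k ground terms, the 1 constant gives N_0 = 1, and each function symbol of arity r contributes N_{k-1}^r new terms at level k: N_k = 1 + N_{k-1}.
  N_0 = 1
  N_1 = 1 + 1 = 2
So there are 2 ground terms available for substitution.
Each of x, z ranges independently over the available ground terms, and distinct assignments produce distinct instances.
Number of ground instances = 2^2 = 4.

4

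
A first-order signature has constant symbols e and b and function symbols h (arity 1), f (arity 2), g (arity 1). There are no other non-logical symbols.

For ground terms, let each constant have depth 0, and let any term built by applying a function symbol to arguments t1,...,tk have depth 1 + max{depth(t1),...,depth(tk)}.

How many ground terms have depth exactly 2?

Let N_k count ground terms of depth at most k. Each non-constant term of depth ≤ k is some function symbol applied to depth-≤(k−1) arguments, giving N_k = 2 + N_{k-1} + N_{k-1}^2 + N_{k-1}.
N_0 = 2
N_1 = 2 + 2 + 2^2 + 2 = 10
N_2 = 2 + 10 + 10^2 + 10 = 122
Terms of depth exactly 2: N_2 − N_1 = 122 − 10 = 112.

112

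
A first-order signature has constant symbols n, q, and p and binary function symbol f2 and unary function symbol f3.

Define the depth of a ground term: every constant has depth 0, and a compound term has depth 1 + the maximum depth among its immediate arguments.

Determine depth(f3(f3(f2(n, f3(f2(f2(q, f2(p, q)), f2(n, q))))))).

7

depth(f2(p, q)) = 1 + max(0, 0) = 1
depth(f2(q, f2(p, q))) = 1 + max(0, 1) = 2
depth(f2(n, q)) = 1 + max(0, 0) = 1
depth(f2(f2(q, f2(p, q)), f2(n, q))) = 1 + max(2, 1) = 3
depth(f3(f2(f2(q, f2(p, q)), f2(n, q)))) = 1 + depth(f2(f2(q, f2(p, q)), f2(n, q))) = 1 + 3 = 4
depth(f2(n, f3(f2(f2(q, f2(p, q)), f2(n, q))))) = 1 + max(0, 4) = 5
depth(f3(f2(n, f3(f2(f2(q, f2(p, q)), f2(n, q)))))) = 1 + depth(f2(n, f3(f2(f2(q, f2(p, q)), f2(n, q))))) = 1 + 5 = 6
depth(f3(f3(f2(n, f3(f2(f2(q, f2(p, q)), f2(n, q))))))) = 1 + depth(f3(f2(n, f3(f2(f2(q, f2(p, q)), f2(n, q)))))) = 1 + 6 = 7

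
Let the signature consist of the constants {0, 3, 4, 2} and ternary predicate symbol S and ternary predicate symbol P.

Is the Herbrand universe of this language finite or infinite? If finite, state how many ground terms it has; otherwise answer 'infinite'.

There are no function symbols, so every ground term is one of the 4 constants.
The Herbrand universe is {0, 3, 4, 2}, which is finite with 4 elements.

4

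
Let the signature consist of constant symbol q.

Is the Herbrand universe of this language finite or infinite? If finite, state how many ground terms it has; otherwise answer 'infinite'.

1

There are no function symbols, so the only ground term is the single constant.
The Herbrand universe is {q}, finite with 1 element.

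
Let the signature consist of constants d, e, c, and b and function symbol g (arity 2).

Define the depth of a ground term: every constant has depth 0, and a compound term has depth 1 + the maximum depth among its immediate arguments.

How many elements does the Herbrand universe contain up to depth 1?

Let N_k count ground terms of depth at most k. Each non-constant term of depth ≤ k is some function symbol applied to depth-≤(k−1) arguments, giving N_k = 4 + N_{k-1}^2.
N_0 = 4
N_1 = 4 + 4^2 = 20

20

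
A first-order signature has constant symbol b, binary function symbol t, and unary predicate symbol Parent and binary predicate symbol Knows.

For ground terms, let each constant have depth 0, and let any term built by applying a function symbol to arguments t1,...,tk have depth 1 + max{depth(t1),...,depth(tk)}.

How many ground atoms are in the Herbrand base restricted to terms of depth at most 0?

2

First count ground terms of depth ≤ 0.
Count level by level. With function symbols t/2, the terms of depth ≤ k are the 1 constant together with each function applied to depth-≤(k−1) tuples, so N_k = 1 + N_{k-1}^2.
N_0 = 1
So |H| = 1.
A ground atom is a predicate applied to a tuple of terms from H, so the count is the sum over predicates of |H|^arity:
  Parent: 1;  Knows: 1^2 = 1
Total ground atoms: 1 + 1 = 2.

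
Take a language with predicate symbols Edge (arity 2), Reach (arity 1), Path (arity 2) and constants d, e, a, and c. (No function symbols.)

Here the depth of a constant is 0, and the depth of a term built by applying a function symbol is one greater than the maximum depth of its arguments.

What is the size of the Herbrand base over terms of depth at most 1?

First count ground terms of depth ≤ 1.
With no function symbols every ground term is a constant, so there are exactly 4 ground terms at every depth bound.
N_0 = 4
N_1 = 4
Explicitly: d, e, a, c.
So |H| = 4.
For each predicate symbol, the number of ground atoms is |H| raised to its arity; summing:
  Edge: 4^2 = 16;  Reach: 4;  Path: 4^2 = 16
Total ground atoms: 16 + 4 + 16 = 36.

36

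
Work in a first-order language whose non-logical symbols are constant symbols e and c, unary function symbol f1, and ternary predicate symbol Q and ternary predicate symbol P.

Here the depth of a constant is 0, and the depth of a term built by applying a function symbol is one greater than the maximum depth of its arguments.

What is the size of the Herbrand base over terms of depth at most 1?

128

First count ground terms of depth ≤ 1.
If N_k denotes the number of depth-≤k ground terms, the 2 constants give N_0 = 2, and each function symbol of arity r contributes N_{k-1}^r new terms at level k: N_k = 2 + N_{k-1}.
N_0 = 2
N_1 = 2 + 2 = 4
So |H| = 4.
For each predicate symbol, the number of ground atoms is |H| raised to its arity; summing:
  Q: 4^3 = 64;  P: 4^3 = 64
Total ground atoms: 64 + 64 = 128.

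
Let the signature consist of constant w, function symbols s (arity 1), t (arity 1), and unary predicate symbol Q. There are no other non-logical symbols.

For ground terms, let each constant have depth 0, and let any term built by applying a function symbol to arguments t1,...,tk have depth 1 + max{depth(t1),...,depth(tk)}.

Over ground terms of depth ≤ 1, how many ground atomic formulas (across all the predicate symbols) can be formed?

3

First count ground terms of depth ≤ 1.
Let N_k count ground terms of depth at most k. Each non-constant term of depth ≤ k is some function symbol applied to depth-≤(k−1) arguments, giving N_k = 1 + N_{k-1} + N_{k-1}.
N_0 = 1
N_1 = 1 + 1 + 1 = 3
Explicitly: w, s(w), t(w).
So |H| = 3.
A ground atom is a predicate applied to a tuple of terms from H, so the count is the sum over predicates of |H|^arity:
  Q: 3
Total ground atoms: 3.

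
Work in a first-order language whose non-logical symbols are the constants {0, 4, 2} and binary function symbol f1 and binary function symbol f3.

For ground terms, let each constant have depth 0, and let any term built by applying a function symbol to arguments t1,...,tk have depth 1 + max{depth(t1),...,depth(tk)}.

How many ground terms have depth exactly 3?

Let N_k = |{terms of depth ≤ k}|. Then N_0 = 3 and N_k = 3 + N_{k-1}^2 + N_{k-1}^2 for k ≥ 1 (one summand per function symbol, arity giving the exponent).
N_0 = 3
N_1 = 3 + 3^2 + 3^2 = 21
N_2 = 3 + 21^2 + 21^2 = 885
N_3 = 3 + 885^2 + 885^2 = 1566453
Terms of depth exactly 3: N_3 − N_2 = 1566453 − 885 = 1565568.

1565568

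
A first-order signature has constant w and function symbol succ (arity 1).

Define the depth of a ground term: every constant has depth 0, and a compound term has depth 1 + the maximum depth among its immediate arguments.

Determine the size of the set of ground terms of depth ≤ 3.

4

If N_k denotes the number of depth-≤k ground terms, the 1 constant gives N_0 = 1, and each function symbol of arity r contributes N_{k-1}^r new terms at level k: N_k = 1 + N_{k-1}.
N_0 = 1
N_1 = 1 + 1 = 2
N_2 = 1 + 2 = 3
N_3 = 1 + 3 = 4
Explicitly: w, succ(w), succ(succ(w)), succ(succ(succ(w))).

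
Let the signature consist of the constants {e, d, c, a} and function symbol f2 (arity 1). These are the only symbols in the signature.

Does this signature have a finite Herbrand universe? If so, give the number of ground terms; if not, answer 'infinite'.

infinite

The signature has at least one function symbol (f2, arity 1) and at least one constant (e).
Iterating f2 gives infinitely many distinct ground terms: e, f2(e), f2(f2(e)), ...
So the Herbrand universe is infinite.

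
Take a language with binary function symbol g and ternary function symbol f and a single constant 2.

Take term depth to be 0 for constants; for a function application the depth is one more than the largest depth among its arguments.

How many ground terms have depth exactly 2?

Let N_k = |{terms of depth ≤ k}|. Then N_0 = 1 and N_k = 1 + N_{k-1}^2 + N_{k-1}^3 for k ≥ 1 (one summand per function symbol, arity giving the exponent).
N_0 = 1
N_1 = 1 + 1^2 + 1^3 = 3
N_2 = 1 + 3^2 + 3^3 = 37
Terms of depth exactly 2: N_2 − N_1 = 37 − 3 = 34.

34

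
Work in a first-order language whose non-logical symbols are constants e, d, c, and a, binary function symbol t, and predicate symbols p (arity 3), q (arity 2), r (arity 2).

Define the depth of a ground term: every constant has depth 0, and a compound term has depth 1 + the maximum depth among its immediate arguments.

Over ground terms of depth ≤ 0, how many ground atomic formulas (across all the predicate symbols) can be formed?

96

First count ground terms of depth ≤ 0.
Let N_k count ground terms of depth at most k. Each non-constant term of depth ≤ k is some function symbol applied to depth-≤(k−1) arguments, giving N_k = 4 + N_{k-1}^2.
N_0 = 4
So |H| = 4.
A ground atom is a predicate applied to a tuple of terms from H, so the count is the sum over predicates of |H|^arity:
  p: 4^3 = 64;  q: 4^2 = 16;  r: 4^2 = 16
Total ground atoms: 64 + 16 + 16 = 96.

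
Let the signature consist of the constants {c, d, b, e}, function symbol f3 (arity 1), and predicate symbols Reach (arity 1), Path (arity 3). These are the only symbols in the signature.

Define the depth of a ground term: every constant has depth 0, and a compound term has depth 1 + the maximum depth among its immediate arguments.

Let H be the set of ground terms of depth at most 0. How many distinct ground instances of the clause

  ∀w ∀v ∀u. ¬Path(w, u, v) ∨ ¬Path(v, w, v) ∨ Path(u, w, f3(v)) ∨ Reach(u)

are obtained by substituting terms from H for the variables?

64

Ground terms of depth ≤ 0:
  Count level by level. With function symbols f3/1, the terms of depth ≤ k are the 4 constants together with each function applied to depth-≤(k−1) tuples, so N_k = 4 + N_{k-1}.
  N_0 = 4
  Explicitly: c, d, b, e.
So there are 4 ground terms available for substitution.
The clause has 3 distinct variables (w, v, u), each appearing in the body. In the free term algebra distinct substitutions yield syntactically distinct ground instances.
Number of ground instances = 4^3 = 64.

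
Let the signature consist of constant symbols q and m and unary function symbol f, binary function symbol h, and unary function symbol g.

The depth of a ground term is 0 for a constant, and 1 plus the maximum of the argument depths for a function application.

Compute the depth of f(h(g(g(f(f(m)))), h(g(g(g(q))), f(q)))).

depth(f(m)) = 1 + depth(m) = 1 + 0 = 1
depth(f(f(m))) = 1 + depth(f(m)) = 1 + 1 = 2
depth(g(f(f(m)))) = 1 + depth(f(f(m))) = 1 + 2 = 3
depth(g(g(f(f(m))))) = 1 + depth(g(f(f(m)))) = 1 + 3 = 4
depth(g(q)) = 1 + depth(q) = 1 + 0 = 1
depth(g(g(q))) = 1 + depth(g(q)) = 1 + 1 = 2
depth(g(g(g(q)))) = 1 + depth(g(g(q))) = 1 + 2 = 3
depth(f(q)) = 1 + depth(q) = 1 + 0 = 1
depth(h(g(g(g(q))), f(q))) = 1 + max(3, 1) = 4
depth(h(g(g(f(f(m)))), h(g(g(g(q))), f(q)))) = 1 + max(4, 4) = 5
depth(f(h(g(g(f(f(m)))), h(g(g(g(q))), f(q))))) = 1 + depth(h(g(g(f(f(m)))), h(g(g(g(q))), f(q)))) = 1 + 5 = 6

6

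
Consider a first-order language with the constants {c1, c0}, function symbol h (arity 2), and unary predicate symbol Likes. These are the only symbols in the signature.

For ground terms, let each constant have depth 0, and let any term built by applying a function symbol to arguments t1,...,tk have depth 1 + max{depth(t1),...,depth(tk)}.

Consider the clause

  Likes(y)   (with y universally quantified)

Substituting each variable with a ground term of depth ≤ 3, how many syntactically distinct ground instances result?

Ground terms of depth ≤ 3:
  Count level by level. With function symbols h/2, the terms of depth ≤ k are the 2 constants together with each function applied to depth-≤(k−1) tuples, so N_k = 2 + N_{k-1}^2.
  N_0 = 2
  N_1 = 2 + 2^2 = 6
  N_2 = 2 + 6^2 = 38
  N_3 = 2 + 38^2 = 1446
So there are 1446 ground terms available for substitution.
There is 1 variable to instantiate (y),  occurring in at least one literal, so different choices give different ground instances.
Number of ground instances = 1446.

1446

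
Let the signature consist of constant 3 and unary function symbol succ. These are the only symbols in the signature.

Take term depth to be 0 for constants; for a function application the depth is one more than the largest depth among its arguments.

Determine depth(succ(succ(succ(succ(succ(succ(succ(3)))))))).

7

depth(succ(3)) = 1 + depth(3) = 1 + 0 = 1
depth(succ(succ(3))) = 1 + depth(succ(3)) = 1 + 1 = 2
depth(succ(succ(succ(3)))) = 1 + depth(succ(succ(3))) = 1 + 2 = 3
depth(succ(succ(succ(succ(3))))) = 1 + depth(succ(succ(succ(3)))) = 1 + 3 = 4
depth(succ(succ(succ(succ(succ(3)))))) = 1 + depth(succ(succ(succ(succ(3))))) = 1 + 4 = 5
depth(succ(succ(succ(succ(succ(succ(3))))))) = 1 + depth(succ(succ(succ(succ(succ(3)))))) = 1 + 5 = 6
depth(succ(succ(succ(succ(succ(succ(succ(3)))))))) = 1 + depth(succ(succ(succ(succ(succ(succ(3))))))) = 1 + 6 = 7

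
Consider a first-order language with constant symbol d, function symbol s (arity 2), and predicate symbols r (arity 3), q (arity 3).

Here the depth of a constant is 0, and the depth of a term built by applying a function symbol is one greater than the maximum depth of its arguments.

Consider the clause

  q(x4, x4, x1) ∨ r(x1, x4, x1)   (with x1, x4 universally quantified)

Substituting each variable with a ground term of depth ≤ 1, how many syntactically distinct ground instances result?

4

Ground terms of depth ≤ 1:
  Write N_k for the number of ground terms of depth ≤ k. A term of depth ≤ k is either a constant or a function symbol applied to arguments of depth ≤ k−1, so N_k = 1 + N_{k-1}^2.
  N_0 = 1
  N_1 = 1 + 1^2 = 2
So there are 2 ground terms available for substitution.
The body mentions every one of the 2 quantified variables; since ground terms form a free algebra, no two substitutions collapse to the same formula.
Number of ground instances = 2^2 = 4.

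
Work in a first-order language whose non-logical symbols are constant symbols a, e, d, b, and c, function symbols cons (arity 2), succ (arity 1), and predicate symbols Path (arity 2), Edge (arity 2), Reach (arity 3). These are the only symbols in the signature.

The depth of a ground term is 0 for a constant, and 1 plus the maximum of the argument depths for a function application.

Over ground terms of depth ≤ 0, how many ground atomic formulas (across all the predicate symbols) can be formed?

175

First count ground terms of depth ≤ 0.
Let N_k count ground terms of depth at most k. Each non-constant term of depth ≤ k is some function symbol applied to depth-≤(k−1) arguments, giving N_k = 5 + N_{k-1}^2 + N_{k-1}.
N_0 = 5
Explicitly: a, e, d, b, c.
So |H| = 5.
A ground atom is a predicate applied to a tuple of terms from H, so the count is the sum over predicates of |H|^arity:
  Path: 5^2 = 25;  Edge: 5^2 = 25;  Reach: 5^3 = 125
Total ground atoms: 25 + 25 + 125 = 175.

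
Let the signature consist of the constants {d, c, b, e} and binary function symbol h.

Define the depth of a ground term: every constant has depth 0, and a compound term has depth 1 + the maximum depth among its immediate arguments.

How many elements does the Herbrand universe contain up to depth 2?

Write N_k for the number of ground terms of depth ≤ k. A term of depth ≤ k is either a constant or a function symbol applied to arguments of depth ≤ k−1, so N_k = 4 + N_{k-1}^2.
N_0 = 4
N_1 = 4 + 4^2 = 20
N_2 = 4 + 20^2 = 404

404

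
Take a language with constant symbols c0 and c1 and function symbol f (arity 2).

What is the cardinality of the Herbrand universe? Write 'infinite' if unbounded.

The signature has at least one function symbol (f, arity 2) and at least one constant (c0).
Iterating f gives infinitely many distinct ground terms: c0, f(c0, c0), f(f(c0, c0), f(c0, c0)), ...
So the Herbrand universe is infinite.

infinite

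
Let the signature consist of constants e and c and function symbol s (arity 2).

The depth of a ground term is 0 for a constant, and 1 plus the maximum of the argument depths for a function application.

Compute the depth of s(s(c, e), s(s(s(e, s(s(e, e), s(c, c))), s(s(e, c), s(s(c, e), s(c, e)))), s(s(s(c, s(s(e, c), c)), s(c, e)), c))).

7

depth(s(c, e)) = 1 + max(0, 0) = 1
depth(s(e, e)) = 1 + max(0, 0) = 1
depth(s(c, c)) = 1 + max(0, 0) = 1
depth(s(s(e, e), s(c, c))) = 1 + max(1, 1) = 2
depth(s(e, s(s(e, e), s(c, c)))) = 1 + max(0, 2) = 3
depth(s(e, c)) = 1 + max(0, 0) = 1
depth(s(s(c, e), s(c, e))) = 1 + max(1, 1) = 2
depth(s(s(e, c), s(s(c, e), s(c, e)))) = 1 + max(1, 2) = 3
depth(s(s(e, s(s(e, e), s(c, c))), s(s(e, c), s(s(c, e), s(c, e))))) = 1 + max(3, 3) = 4
depth(s(s(e, c), c)) = 1 + max(1, 0) = 2
depth(s(c, s(s(e, c), c))) = 1 + max(0, 2) = 3
depth(s(s(c, s(s(e, c), c)), s(c, e))) = 1 + max(3, 1) = 4
depth(s(s(s(c, s(s(e, c), c)), s(c, e)), c)) = 1 + max(4, 0) = 5
depth(s(s(s(e, s(s(e, e), s(c, c))), s(s(e, c), s(s(c, e), s(c, e)))), s(s(s(c, s(s(e, c), c)), s(c, e)), c))) = 1 + max(4, 5) = 6
depth(s(s(c, e), s(s(s(e, s(s(e, e), s(c, c))), s(s(e, c), s(s(c, e), s(c, e)))), s(s(s(c, s(s(e, c), c)), s(c, e)), c)))) = 1 + max(1, 6) = 7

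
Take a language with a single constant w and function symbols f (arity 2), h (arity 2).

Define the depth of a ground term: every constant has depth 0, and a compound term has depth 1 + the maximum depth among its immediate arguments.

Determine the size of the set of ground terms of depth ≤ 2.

Count level by level. With function symbols f/2, h/2, the terms of depth ≤ k are the 1 constant together with each function applied to depth-≤(k−1) tuples, so N_k = 1 + N_{k-1}^2 + N_{k-1}^2.
N_0 = 1
N_1 = 1 + 1^2 + 1^2 = 3
N_2 = 1 + 3^2 + 3^2 = 19

19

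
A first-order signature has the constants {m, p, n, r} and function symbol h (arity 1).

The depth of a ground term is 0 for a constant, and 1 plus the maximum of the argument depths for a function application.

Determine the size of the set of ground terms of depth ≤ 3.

16

Let N_k = |{terms of depth ≤ k}|. Then N_0 = 4 and N_k = 4 + N_{k-1} for k ≥ 1 (one summand per function symbol, arity giving the exponent).
N_0 = 4
N_1 = 4 + 4 = 8
N_2 = 4 + 8 = 12
N_3 = 4 + 12 = 16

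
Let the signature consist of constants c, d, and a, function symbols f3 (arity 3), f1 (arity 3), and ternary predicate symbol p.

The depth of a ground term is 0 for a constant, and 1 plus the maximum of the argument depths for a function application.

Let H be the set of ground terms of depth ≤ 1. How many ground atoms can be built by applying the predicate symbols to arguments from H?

185193

First count ground terms of depth ≤ 1.
Let N_k = |{terms of depth ≤ k}|. Then N_0 = 3 and N_k = 3 + N_{k-1}^3 + N_{k-1}^3 for k ≥ 1 (one summand per function symbol, arity giving the exponent).
N_0 = 3
N_1 = 3 + 3^3 + 3^3 = 57
So |H| = 57.
A ground atom is a predicate applied to a tuple of terms from H, so the count is the sum over predicates of |H|^arity:
  p: 57^3 = 185193
Total ground atoms: 185193.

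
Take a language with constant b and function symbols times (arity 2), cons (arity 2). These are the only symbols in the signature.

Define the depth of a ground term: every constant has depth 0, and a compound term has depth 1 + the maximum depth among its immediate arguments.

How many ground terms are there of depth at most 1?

3

Count level by level. With function symbols times/2, cons/2, the terms of depth ≤ k are the 1 constant together with each function applied to depth-≤(k−1) tuples, so N_k = 1 + N_{k-1}^2 + N_{k-1}^2.
N_0 = 1
N_1 = 1 + 1^2 + 1^2 = 3
Explicitly: b, times(b, b), cons(b, b).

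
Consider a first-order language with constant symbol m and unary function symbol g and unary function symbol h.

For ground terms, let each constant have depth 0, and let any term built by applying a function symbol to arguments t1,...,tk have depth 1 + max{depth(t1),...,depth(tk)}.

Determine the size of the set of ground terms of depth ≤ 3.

15

Let N_k count ground terms of depth at most k. Each non-constant term of depth ≤ k is some function symbol applied to depth-≤(k−1) arguments, giving N_k = 1 + N_{k-1} + N_{k-1}.
N_0 = 1
N_1 = 1 + 1 + 1 = 3
N_2 = 1 + 3 + 3 = 7
N_3 = 1 + 7 + 7 = 15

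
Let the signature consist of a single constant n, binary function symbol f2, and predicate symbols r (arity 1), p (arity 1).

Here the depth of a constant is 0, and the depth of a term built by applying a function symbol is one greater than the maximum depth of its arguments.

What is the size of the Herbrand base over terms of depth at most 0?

2

First count ground terms of depth ≤ 0.
Let N_k = |{terms of depth ≤ k}|. Then N_0 = 1 and N_k = 1 + N_{k-1}^2 for k ≥ 1 (one summand per function symbol, arity giving the exponent).
N_0 = 1
Explicitly: n.
So |H| = 1.
For each predicate symbol, the number of ground atoms is |H| raised to its arity; summing:
  r: 1;  p: 1
Total ground atoms: 1 + 1 = 2.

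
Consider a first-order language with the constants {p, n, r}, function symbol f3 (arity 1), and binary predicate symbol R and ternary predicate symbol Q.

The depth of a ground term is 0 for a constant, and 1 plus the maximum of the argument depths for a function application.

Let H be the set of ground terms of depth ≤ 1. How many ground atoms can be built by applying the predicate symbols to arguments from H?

First count ground terms of depth ≤ 1.
If N_k denotes the number of depth-≤k ground terms, the 3 constants give N_0 = 3, and each function symbol of arity r contributes N_{k-1}^r new terms at level k: N_k = 3 + N_{k-1}.
N_0 = 3
N_1 = 3 + 3 = 6
So |H| = 6.
A ground atom is a predicate applied to a tuple of terms from H, so the count is the sum over predicates of |H|^arity:
  R: 6^2 = 36;  Q: 6^3 = 216
Total ground atoms: 36 + 216 = 252.

252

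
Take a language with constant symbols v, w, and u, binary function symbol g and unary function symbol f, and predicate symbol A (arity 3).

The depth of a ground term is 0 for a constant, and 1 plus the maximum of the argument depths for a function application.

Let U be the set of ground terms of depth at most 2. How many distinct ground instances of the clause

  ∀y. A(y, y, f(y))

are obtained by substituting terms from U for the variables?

243

Ground terms of depth ≤ 2:
  Let N_k count ground terms of depth at most k. Each non-constant term of depth ≤ k is some function symbol applied to depth-≤(k−1) arguments, giving N_k = 3 + N_{k-1}^2 + N_{k-1}.
  N_0 = 3
  N_1 = 3 + 3^2 + 3 = 15
  N_2 = 3 + 15^2 + 15 = 243
So there are 243 ground terms available for substitution.
The variable y ranges independently over the available ground terms, and distinct assignments produce distinct instances.
Number of ground instances = 243.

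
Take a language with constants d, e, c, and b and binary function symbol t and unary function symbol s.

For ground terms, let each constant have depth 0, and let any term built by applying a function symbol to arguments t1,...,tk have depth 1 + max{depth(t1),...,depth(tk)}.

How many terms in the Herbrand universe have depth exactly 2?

Let N_k = |{terms of depth ≤ k}|. Then N_0 = 4 and N_k = 4 + N_{k-1}^2 + N_{k-1} for k ≥ 1 (one summand per function symbol, arity giving the exponent).
N_0 = 4
N_1 = 4 + 4^2 + 4 = 24
N_2 = 4 + 24^2 + 24 = 604
Terms of depth exactly 2: N_2 − N_1 = 604 − 24 = 580.

580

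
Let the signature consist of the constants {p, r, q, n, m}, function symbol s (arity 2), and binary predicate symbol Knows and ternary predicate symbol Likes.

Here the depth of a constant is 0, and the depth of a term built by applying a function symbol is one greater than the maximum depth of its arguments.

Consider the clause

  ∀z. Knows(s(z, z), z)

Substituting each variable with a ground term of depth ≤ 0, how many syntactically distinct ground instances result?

Ground terms of depth ≤ 0:
  Let N_k = |{terms of depth ≤ k}|. Then N_0 = 5 and N_k = 5 + N_{k-1}^2 for k ≥ 1 (one summand per function symbol, arity giving the exponent).
  N_0 = 5
  Explicitly: p, r, q, n, m.
So there are 5 ground terms available for substitution.
The body mentions the single quantified variable z; since ground terms form a free algebra, no two substitutions collapse to the same formula.
Number of ground instances = 5.

5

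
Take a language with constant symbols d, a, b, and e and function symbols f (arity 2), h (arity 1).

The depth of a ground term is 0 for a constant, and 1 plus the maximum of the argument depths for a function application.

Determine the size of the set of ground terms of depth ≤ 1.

Let N_k count ground terms of depth at most k. Each non-constant term of depth ≤ k is some function symbol applied to depth-≤(k−1) arguments, giving N_k = 4 + N_{k-1}^2 + N_{k-1}.
N_0 = 4
N_1 = 4 + 4^2 + 4 = 24

24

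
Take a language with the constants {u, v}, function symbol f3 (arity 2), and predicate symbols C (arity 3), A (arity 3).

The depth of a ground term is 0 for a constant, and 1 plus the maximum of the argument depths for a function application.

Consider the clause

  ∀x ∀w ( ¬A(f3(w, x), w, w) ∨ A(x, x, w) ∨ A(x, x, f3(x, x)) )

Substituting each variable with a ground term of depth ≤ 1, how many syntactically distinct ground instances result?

36

Ground terms of depth ≤ 1:
  Count level by level. With function symbols f3/2, the terms of depth ≤ k are the 2 constants together with each function applied to depth-≤(k−1) tuples, so N_k = 2 + N_{k-1}^2.
  N_0 = 2
  N_1 = 2 + 2^2 = 6
So there are 6 ground terms available for substitution.
The clause has 2 distinct variables (x, w), each appearing in the body. In the free term algebra distinct substitutions yield syntactically distinct ground instances.
Number of ground instances = 6^2 = 36.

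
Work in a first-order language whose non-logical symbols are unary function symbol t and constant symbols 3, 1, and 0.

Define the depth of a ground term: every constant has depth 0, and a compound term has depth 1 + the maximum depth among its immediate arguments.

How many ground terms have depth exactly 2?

Let N_k = |{terms of depth ≤ k}|. Then N_0 = 3 and N_k = 3 + N_{k-1} for k ≥ 1 (one summand per function symbol, arity giving the exponent).
N_0 = 3
N_1 = 3 + 3 = 6
N_2 = 3 + 6 = 9
Terms of depth exactly 2: N_2 − N_1 = 9 − 6 = 3.

3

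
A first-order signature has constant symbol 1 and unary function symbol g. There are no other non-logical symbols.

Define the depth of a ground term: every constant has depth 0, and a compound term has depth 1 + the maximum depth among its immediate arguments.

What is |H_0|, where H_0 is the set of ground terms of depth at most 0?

Let N_k = |{terms of depth ≤ k}|. Then N_0 = 1 and N_k = 1 + N_{k-1} for k ≥ 1 (one summand per function symbol, arity giving the exponent).
N_0 = 1
Explicitly: 1.

1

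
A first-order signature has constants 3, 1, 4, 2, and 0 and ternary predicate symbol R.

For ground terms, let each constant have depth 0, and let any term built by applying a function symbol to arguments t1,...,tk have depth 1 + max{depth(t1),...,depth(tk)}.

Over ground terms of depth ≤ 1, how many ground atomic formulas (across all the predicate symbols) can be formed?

125

First count ground terms of depth ≤ 1.
With no function symbols every ground term is a constant, so there are exactly 5 ground terms at every depth bound.
N_0 = 5
N_1 = 5
Explicitly: 3, 1, 4, 2, 0.
So |H| = 5.
For each predicate symbol, the number of ground atoms is |H| raised to its arity; summing:
  R: 5^3 = 125
Total ground atoms: 125.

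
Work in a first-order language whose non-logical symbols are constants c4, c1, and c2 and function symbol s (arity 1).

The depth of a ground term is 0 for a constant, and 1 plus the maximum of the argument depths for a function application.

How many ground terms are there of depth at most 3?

12

Write N_k for the number of ground terms of depth ≤ k. A term of depth ≤ k is either a constant or a function symbol applied to arguments of depth ≤ k−1, so N_k = 3 + N_{k-1}.
N_0 = 3
N_1 = 3 + 3 = 6
N_2 = 3 + 6 = 9
N_3 = 3 + 9 = 12
Explicitly: c4, c1, c2, s(c4), s(c1), s(c2), s(s(c4)), s(s(c1)), s(s(c2)), s(s(s(c4))), s(s(s(c1))), s(s(s(c2))).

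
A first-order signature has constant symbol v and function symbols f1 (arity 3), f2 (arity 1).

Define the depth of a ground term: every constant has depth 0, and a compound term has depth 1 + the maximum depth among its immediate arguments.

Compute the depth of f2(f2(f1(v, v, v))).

3

depth(f1(v, v, v)) = 1 + max(0, 0, 0) = 1
depth(f2(f1(v, v, v))) = 1 + depth(f1(v, v, v)) = 1 + 1 = 2
depth(f2(f2(f1(v, v, v)))) = 1 + depth(f2(f1(v, v, v))) = 1 + 2 = 3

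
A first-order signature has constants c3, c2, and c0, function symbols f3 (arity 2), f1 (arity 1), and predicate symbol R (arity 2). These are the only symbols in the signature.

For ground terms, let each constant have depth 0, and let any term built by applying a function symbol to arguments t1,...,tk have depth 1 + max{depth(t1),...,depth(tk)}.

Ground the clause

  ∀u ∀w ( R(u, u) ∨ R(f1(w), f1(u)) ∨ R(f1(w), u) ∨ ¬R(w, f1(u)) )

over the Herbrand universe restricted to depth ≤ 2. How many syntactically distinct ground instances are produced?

Ground terms of depth ≤ 2:
  Count level by level. With function symbols f3/2, f1/1, the terms of depth ≤ k are the 3 constants together with each function applied to depth-≤(k−1) tuples, so N_k = 3 + N_{k-1}^2 + N_{k-1}.
  N_0 = 3
  N_1 = 3 + 3^2 + 3 = 15
  N_2 = 3 + 15^2 + 15 = 243
So there are 243 ground terms available for substitution.
The clause has 2 distinct variables (u, w), each appearing in the body. In the free term algebra distinct substitutions yield syntactically distinct ground instances.
Number of ground instances = 243^2 = 59049.

59049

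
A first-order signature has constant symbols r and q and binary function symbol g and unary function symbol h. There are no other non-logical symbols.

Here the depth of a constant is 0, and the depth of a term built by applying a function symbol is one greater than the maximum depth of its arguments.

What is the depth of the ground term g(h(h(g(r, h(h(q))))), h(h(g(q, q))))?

depth(h(q)) = 1 + depth(q) = 1 + 0 = 1
depth(h(h(q))) = 1 + depth(h(q)) = 1 + 1 = 2
depth(g(r, h(h(q)))) = 1 + max(0, 2) = 3
depth(h(g(r, h(h(q))))) = 1 + depth(g(r, h(h(q)))) = 1 + 3 = 4
depth(h(h(g(r, h(h(q)))))) = 1 + depth(h(g(r, h(h(q))))) = 1 + 4 = 5
depth(g(q, q)) = 1 + max(0, 0) = 1
depth(h(g(q, q))) = 1 + depth(g(q, q)) = 1 + 1 = 2
depth(h(h(g(q, q)))) = 1 + depth(h(g(q, q))) = 1 + 2 = 3
depth(g(h(h(g(r, h(h(q))))), h(h(g(q, q))))) = 1 + max(5, 3) = 6

6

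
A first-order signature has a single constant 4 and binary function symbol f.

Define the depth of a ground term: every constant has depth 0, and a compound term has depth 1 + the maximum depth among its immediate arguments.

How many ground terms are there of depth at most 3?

Count level by level. With function symbols f/2, the terms of depth ≤ k are the 1 constant together with each function applied to depth-≤(k−1) tuples, so N_k = 1 + N_{k-1}^2.
N_0 = 1
N_1 = 1 + 1^2 = 2
N_2 = 1 + 2^2 = 5
N_3 = 1 + 5^2 = 26

26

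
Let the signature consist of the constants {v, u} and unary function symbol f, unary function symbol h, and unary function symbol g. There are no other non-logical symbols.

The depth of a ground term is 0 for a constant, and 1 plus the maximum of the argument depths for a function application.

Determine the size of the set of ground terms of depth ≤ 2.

26

Write N_k for the number of ground terms of depth ≤ k. A term of depth ≤ k is either a constant or a function symbol applied to arguments of depth ≤ k−1, so N_k = 2 + N_{k-1} + N_{k-1} + N_{k-1}.
N_0 = 2
N_1 = 2 + 2 + 2 + 2 = 8
N_2 = 2 + 8 + 8 + 8 = 26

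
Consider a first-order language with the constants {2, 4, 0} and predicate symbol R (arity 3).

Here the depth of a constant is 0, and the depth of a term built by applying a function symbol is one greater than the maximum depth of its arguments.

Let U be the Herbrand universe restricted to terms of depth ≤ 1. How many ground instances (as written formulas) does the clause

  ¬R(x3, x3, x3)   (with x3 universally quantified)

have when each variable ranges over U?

3

Ground terms of depth ≤ 1:
  With no function symbols every ground term is a constant, so there are exactly 3 ground terms at every depth bound.
  N_0 = 3
  N_1 = 3
  Explicitly: 2, 4, 0.
So there are 3 ground terms available for substitution.
The variable x3 ranges independently over the available ground terms, and distinct assignments produce distinct instances.
Number of ground instances = 3.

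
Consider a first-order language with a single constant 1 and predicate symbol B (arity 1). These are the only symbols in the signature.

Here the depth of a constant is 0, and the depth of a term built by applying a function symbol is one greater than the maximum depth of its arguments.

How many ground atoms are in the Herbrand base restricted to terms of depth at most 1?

First count ground terms of depth ≤ 1.
With no function symbols every ground term is a constant, so there is exactly 1 ground term at every depth bound.
N_0 = 1
N_1 = 1
Explicitly: 1.
So |H| = 1.
Ground atoms are formed by filling each argument slot of a predicate with a term from H, so an r-ary predicate gives |H|^r atoms:
  B: 1
Total ground atoms: 1.

1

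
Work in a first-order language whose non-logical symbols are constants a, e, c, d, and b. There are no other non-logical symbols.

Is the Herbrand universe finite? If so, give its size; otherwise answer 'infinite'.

There are no function symbols, so every ground term is one of the 5 constants.
The Herbrand universe is {a, e, c, d, b}, which is finite with 5 elements.

5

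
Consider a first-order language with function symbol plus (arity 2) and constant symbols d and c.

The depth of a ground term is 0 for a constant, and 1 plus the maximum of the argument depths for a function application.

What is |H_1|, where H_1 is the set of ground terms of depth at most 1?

6

Let N_k = |{terms of depth ≤ k}|. Then N_0 = 2 and N_k = 2 + N_{k-1}^2 for k ≥ 1 (one summand per function symbol, arity giving the exponent).
N_0 = 2
N_1 = 2 + 2^2 = 6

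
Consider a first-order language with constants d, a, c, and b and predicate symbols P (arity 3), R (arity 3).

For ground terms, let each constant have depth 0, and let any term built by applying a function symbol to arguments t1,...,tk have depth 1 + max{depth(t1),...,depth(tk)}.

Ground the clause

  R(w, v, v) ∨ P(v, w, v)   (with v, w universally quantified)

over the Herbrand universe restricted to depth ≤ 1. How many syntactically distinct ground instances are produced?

16

Ground terms of depth ≤ 1:
  With no function symbols every ground term is a constant, so there are exactly 4 ground terms at every depth bound.
  N_0 = 4
  N_1 = 4
So there are 4 ground terms available for substitution.
There are 2 variables to instantiate (v, w), each occurring in at least one literal, so different choices give different ground instances.
Number of ground instances = 4^2 = 16.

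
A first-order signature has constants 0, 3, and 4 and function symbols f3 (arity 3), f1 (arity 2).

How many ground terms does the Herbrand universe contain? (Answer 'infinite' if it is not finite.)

infinite

The signature has at least one function symbol (f3, arity 3) and at least one constant (0).
Iterating f3 gives infinitely many distinct ground terms: 0, f3(0, 0, 0), f3(f3(0, 0, 0), f3(0, 0, 0), f3(0, 0, 0)), ...
So the Herbrand universe is infinite.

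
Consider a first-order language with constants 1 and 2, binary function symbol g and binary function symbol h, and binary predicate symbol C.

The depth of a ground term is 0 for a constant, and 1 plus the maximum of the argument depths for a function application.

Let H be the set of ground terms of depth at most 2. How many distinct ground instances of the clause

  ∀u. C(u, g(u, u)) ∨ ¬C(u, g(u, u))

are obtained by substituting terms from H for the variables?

202

Ground terms of depth ≤ 2:
  Let N_k count ground terms of depth at most k. Each non-constant term of depth ≤ k is some function symbol applied to depth-≤(k−1) arguments, giving N_k = 2 + N_{k-1}^2 + N_{k-1}^2.
  N_0 = 2
  N_1 = 2 + 2^2 + 2^2 = 10
  N_2 = 2 + 10^2 + 10^2 = 202
So there are 202 ground terms available for substitution.
The clause has 1 distinct variable (u), which appears in the body. In the free term algebra distinct substitutions yield syntactically distinct ground instances.
Number of ground instances = 202.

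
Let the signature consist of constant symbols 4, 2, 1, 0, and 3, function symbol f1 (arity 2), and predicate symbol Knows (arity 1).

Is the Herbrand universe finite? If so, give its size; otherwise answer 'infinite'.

infinite

The signature has at least one function symbol (f1, arity 2) and at least one constant (4).
Iterating f1 gives infinitely many distinct ground terms: 4, f1(4, 4), f1(f1(4, 4), f1(4, 4)), ...
So the Herbrand universe is infinite.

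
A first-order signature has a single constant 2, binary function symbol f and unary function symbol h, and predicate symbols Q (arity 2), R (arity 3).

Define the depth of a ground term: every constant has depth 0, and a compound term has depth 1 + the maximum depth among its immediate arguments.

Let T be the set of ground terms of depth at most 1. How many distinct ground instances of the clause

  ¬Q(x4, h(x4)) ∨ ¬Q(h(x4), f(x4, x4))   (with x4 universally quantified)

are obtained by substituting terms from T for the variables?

Ground terms of depth ≤ 1:
  Let N_k = |{terms of depth ≤ k}|. Then N_0 = 1 and N_k = 1 + N_{k-1}^2 + N_{k-1} for k ≥ 1 (one summand per function symbol, arity giving the exponent).
  N_0 = 1
  N_1 = 1 + 1^2 + 1 = 3
So there are 3 ground terms available for substitution.
The clause has 1 distinct variable (x4), which appears in the body. In the free term algebra distinct substitutions yield syntactically distinct ground instances.
Number of ground instances = 3.

3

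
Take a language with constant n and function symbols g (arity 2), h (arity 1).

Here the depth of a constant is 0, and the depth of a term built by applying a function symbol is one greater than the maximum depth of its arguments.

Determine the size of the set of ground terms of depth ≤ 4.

33673

If N_k denotes the number of depth-≤k ground terms, the 1 constant gives N_0 = 1, and each function symbol of arity r contributes N_{k-1}^r new terms at level k: N_k = 1 + N_{k-1}^2 + N_{k-1}.
N_0 = 1
N_1 = 1 + 1^2 + 1 = 3
N_2 = 1 + 3^2 + 3 = 13
N_3 = 1 + 13^2 + 13 = 183
N_4 = 1 + 183^2 + 183 = 33673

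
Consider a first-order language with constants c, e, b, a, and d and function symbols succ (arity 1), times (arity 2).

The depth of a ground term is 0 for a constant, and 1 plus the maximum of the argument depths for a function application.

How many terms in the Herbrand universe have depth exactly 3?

1600230

Count level by level. With function symbols succ/1, times/2, the terms of depth ≤ k are the 5 constants together with each function applied to depth-≤(k−1) tuples, so N_k = 5 + N_{k-1} + N_{k-1}^2.
N_0 = 5
N_1 = 5 + 5 + 5^2 = 35
N_2 = 5 + 35 + 35^2 = 1265
N_3 = 5 + 1265 + 1265^2 = 1601495
Terms of depth exactly 3: N_3 − N_2 = 1601495 − 1265 = 1600230.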